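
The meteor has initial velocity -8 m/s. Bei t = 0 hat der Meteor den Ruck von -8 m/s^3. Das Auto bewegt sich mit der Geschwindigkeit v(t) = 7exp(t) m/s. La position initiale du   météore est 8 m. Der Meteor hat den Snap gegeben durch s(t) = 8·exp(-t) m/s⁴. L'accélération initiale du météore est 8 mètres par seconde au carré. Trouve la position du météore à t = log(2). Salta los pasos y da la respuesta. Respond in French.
La position à t = log(2) est x = 4.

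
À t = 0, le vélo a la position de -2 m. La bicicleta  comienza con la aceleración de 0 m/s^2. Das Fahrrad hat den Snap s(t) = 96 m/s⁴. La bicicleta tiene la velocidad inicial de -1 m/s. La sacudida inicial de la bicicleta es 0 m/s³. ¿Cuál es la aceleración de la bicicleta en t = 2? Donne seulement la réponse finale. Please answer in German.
Die Beschleunigung bei t = 2 ist a = 192.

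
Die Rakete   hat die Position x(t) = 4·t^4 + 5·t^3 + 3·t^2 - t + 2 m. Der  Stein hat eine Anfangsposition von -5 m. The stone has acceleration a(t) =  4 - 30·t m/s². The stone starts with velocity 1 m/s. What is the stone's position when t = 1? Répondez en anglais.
Starting from acceleration a(t) = 4 - 30·t, we take 2 integrals. Integrating acceleration and using the initial condition v(0) = 1, we get v(t) = -15·t^2 + 4·t + 1. Integrating velocity and using the initial condition x(0) = -5, we get x(t) = -5·t^3 + 2·t^2 + t - 5. We have position x(t) = -5·t^3 + 2·t^2 + t - 5. Substituting t = 1: x(1) = -7.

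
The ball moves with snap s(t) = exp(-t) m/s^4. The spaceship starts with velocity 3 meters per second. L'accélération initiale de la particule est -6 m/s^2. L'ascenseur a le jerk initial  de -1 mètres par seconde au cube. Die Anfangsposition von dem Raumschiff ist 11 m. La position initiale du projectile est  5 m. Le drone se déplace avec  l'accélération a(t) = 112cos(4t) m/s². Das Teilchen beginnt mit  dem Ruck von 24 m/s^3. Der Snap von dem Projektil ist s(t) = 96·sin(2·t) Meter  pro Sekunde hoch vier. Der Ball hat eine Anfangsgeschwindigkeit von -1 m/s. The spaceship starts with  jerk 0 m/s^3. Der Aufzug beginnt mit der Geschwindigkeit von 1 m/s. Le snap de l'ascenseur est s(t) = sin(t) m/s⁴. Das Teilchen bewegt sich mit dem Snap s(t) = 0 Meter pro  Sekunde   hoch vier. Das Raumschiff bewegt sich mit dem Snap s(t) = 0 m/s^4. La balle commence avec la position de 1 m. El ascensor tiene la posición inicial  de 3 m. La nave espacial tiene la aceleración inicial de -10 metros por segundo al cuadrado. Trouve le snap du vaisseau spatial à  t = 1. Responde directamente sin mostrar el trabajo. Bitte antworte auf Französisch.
Le snap à t = 1 est s = 0.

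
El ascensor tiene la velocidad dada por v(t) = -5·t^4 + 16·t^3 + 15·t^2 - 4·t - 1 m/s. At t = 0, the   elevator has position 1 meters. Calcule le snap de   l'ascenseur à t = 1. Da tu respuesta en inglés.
Starting from velocity v(t) = -5·t^4 + 16·t^3 + 15·t^2 - 4·t - 1, we take 3 derivatives. Differentiating velocity, we get acceleration: a(t) = -20·t^3 + 48·t^2 + 30·t - 4. Taking d/dt of a(t), we find j(t) = -60·t^2 + 96·t + 30. The derivative of jerk gives snap: s(t) = 96 - 120·t. We have snap s(t) = 96 - 120·t. Substituting t = 1: s(1) = -24.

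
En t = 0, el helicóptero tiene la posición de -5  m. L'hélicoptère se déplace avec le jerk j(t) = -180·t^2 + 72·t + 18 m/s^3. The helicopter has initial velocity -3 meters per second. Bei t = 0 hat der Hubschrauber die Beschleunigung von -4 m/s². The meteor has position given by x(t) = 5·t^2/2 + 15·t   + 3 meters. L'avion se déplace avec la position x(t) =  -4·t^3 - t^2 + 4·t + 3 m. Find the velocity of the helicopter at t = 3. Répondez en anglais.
To find the answer, we compute 2 integrals of j(t) = -180·t^2 + 72·t + 18. Taking ∫j(t)dt and applying a(0) = -4, we find a(t) = -60·t^3 + 36·t^2 + 18·t - 4. Integrating acceleration and using the initial condition v(0) = -3, we get v(t) = -15·t^4 + 12·t^3 + 9·t^2 - 4·t - 3. Using v(t) = -15·t^4 + 12·t^3 + 9·t^2 - 4·t - 3 and substituting t = 3, we find v = -825.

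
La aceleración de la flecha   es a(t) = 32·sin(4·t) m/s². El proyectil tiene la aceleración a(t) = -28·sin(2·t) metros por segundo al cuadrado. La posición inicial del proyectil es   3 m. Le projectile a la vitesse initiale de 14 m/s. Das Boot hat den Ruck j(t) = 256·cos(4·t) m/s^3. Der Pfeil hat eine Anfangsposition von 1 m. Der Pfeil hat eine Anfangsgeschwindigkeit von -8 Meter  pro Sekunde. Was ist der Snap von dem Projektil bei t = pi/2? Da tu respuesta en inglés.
Starting from acceleration a(t) = -28·sin(2·t), we take 2 derivatives. Taking d/dt of a(t), we find j(t) = -56·cos(2·t). Taking d/dt of j(t), we find s(t) = 112·sin(2·t). We have snap s(t) = 112·sin(2·t). Substituting t = pi/2: s(pi/2) = 0.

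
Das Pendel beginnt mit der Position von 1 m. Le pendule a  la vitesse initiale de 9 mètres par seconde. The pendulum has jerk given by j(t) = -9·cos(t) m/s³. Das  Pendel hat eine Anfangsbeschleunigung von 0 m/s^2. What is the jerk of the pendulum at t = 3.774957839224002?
Using j(t) = -9·cos(t) and substituting t = 3.774957839224002, we find j = 7.25436319805210.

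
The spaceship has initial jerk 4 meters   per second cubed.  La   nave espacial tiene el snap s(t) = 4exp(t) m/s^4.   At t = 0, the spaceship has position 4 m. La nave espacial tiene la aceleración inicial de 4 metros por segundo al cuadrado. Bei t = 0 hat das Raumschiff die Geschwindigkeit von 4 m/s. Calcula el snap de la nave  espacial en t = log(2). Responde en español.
Tenemos el snap s(t) = 4·exp(t). Sustituyendo t = log(2): s(log(2)) = 8.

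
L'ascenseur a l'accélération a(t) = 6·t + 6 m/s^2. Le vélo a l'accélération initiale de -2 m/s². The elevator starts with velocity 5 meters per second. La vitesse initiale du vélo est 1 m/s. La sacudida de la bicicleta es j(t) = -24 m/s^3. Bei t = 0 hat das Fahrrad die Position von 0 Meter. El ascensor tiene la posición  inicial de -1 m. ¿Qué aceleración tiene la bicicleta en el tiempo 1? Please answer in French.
Nous devons intégrer notre équation du jerk j(t) = -24 1 fois. En prenant ∫j(t)dt et en appliquant a(0) = -2, nous trouvons a(t) = -24·t - 2. De l'équation de l'accélération a(t) = -24·t - 2, nous substituons t = 1 pour obtenir a = -26.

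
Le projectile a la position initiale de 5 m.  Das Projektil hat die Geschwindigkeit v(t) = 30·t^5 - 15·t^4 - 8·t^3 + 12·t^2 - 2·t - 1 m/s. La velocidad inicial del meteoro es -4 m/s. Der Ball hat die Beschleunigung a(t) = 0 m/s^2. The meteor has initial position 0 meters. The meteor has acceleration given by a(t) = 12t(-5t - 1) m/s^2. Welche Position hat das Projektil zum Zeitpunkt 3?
Um dies zu lösen, müssen wir 1 Stammfunktion unserer Gleichung für die Geschwindigkeit v(t) = 30·t^5 - 15·t^4 - 8·t^3 + 12·t^2 - 2·t - 1 finden. Durch Integration von der Geschwindigkeit und Verwendung der Anfangsbedingung x(0) = 5, erhalten wir x(t) = 5·t^6 - 3·t^5 - 2·t^4 + 4·t^3 - t^2 - t + 5. Wir haben die Position x(t) = 5·t^6 - 3·t^5 - 2·t^4 + 4·t^3 - t^2 - t + 5. Durch Einsetzen von t = 3: x(3) = 2855.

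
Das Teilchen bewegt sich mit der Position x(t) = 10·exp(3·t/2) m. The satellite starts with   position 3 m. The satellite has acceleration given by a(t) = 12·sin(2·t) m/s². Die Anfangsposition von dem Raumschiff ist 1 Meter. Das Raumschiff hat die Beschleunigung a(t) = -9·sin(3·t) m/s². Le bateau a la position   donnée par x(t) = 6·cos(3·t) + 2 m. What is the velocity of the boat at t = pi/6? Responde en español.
Partiendo de la posición x(t) = 6·cos(3·t) + 2, tomamos 1 derivada. Tomando d/dt de x(t), encontramos v(t) = -18·sin(3·t). Tenemos la velocidad v(t) = -18·sin(3·t). Sustituyendo t = pi/6: v(pi/6) = -18.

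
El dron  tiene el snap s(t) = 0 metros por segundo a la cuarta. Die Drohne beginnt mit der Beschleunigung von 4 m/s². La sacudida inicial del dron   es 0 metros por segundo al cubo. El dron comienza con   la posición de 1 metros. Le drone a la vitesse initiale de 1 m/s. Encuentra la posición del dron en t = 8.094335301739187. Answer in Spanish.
Para resolver esto, necesitamos tomar 4 integrales de nuestra ecuación del snap s(t) = 0. La antiderivada del snap es la sacudida. Usando j(0) = 0, obtenemos j(t) = 0. Tomando ∫j(t)dt y aplicando a(0) = 4, encontramos a(t) = 4. Integrando la aceleración y usando la condición inicial v(0) = 1, obtenemos v(t) = 4·t + 1. La integral de la velocidad, con x(0) = 1, da la posición: x(t) = 2·t^2 + t + 1. Usando x(t) = 2·t^2 + t + 1 y sustituyendo t = 8.094335301739187, encontramos x = 140.130863255702.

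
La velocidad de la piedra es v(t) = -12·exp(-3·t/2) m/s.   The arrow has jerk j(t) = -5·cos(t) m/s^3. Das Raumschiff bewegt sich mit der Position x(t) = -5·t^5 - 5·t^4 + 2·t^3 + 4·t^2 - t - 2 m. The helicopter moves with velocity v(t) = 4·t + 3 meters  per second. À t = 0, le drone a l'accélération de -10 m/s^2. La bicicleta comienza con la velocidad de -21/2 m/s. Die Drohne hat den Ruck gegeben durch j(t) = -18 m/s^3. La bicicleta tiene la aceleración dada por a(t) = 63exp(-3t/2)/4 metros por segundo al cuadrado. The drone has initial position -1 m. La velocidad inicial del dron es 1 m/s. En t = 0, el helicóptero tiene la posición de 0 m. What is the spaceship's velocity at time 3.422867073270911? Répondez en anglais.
To solve this, we need to take 1 derivative of our position equation x(t) = -5·t^5 - 5·t^4 + 2·t^3 + 4·t^2 - t - 2. Differentiating position, we get velocity: v(t) = -25·t^4 - 20·t^3 + 6·t^2 + 8·t - 1. Using v(t) = -25·t^4 - 20·t^3 + 6·t^2 + 8·t - 1 and substituting t = 3.422867073270911, we find v = -4136.99599375237.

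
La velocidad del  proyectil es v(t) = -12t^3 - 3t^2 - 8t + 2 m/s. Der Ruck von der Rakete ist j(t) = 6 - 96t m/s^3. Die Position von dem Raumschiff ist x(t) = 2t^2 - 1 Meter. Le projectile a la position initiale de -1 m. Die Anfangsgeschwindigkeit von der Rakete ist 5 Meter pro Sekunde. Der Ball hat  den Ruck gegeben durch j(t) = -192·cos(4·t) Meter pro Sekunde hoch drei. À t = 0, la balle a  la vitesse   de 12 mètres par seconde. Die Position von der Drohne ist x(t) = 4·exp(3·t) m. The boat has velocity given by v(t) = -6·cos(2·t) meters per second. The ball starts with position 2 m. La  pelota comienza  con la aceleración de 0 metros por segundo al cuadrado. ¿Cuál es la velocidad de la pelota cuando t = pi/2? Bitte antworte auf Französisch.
Nous devons intégrer notre équation du jerk j(t) = -192·cos(4·t) 2 fois. En intégrant le jerk et en utilisant la condition initiale a(0) = 0, nous obtenons a(t) = -48·sin(4·t). En prenant ∫a(t)dt et en appliquant v(0) = 12, nous trouvons v(t) = 12·cos(4·t). De l'équation de la vitesse v(t) = 12·cos(4·t), nous substituons t = pi/2 pour obtenir v = 12.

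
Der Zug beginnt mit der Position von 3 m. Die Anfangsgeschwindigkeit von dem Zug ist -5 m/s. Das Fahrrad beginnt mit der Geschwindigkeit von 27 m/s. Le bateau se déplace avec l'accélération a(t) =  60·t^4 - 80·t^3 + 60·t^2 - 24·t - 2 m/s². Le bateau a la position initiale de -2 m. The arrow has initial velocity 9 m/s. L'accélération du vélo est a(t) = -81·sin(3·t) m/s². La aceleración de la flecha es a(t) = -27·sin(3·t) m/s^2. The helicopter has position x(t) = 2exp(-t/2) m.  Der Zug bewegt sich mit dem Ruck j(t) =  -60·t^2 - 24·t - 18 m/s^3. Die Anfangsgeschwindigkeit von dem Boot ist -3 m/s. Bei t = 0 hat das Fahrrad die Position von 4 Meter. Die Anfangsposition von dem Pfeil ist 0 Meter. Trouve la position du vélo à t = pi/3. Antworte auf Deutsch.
Wir müssen das Integral unserer Gleichung für die Beschleunigung a(t) = -81·sin(3·t) 2-mal finden. Das Integral von der Beschleunigung ist die Geschwindigkeit. Mit v(0) = 27 erhalten wir v(t) = 27·cos(3·t). Mit ∫v(t)dt und Anwendung von x(0) = 4, finden wir x(t) = 9·sin(3·t) + 4. Mit x(t) = 9·sin(3·t) + 4 und Einsetzen von t = pi/3, finden wir x = 4.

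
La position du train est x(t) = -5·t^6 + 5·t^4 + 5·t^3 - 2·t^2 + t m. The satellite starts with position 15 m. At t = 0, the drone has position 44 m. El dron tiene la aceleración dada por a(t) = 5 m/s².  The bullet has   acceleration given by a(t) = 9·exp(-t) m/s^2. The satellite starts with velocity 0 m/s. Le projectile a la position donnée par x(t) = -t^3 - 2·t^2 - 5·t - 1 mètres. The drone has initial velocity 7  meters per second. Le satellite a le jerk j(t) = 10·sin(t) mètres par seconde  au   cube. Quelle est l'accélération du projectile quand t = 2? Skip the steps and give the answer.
À t = 2, a = -16.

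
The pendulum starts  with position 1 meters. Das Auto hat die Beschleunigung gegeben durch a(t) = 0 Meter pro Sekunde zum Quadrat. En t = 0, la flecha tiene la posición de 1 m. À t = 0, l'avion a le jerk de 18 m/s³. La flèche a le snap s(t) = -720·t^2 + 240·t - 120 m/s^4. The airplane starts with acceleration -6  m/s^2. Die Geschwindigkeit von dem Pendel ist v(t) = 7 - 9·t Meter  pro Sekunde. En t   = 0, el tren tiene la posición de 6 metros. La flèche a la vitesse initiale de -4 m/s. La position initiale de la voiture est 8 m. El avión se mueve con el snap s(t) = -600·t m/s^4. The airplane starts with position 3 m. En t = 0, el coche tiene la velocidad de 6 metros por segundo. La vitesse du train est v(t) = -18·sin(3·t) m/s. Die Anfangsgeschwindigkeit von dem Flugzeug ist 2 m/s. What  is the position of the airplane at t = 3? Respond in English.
To find the answer, we compute 4 integrals of s(t) = -600·t. Taking ∫s(t)dt and applying j(0) = 18, we find j(t) = 18 - 300·t^2. The antiderivative of jerk, with a(0) = -6, gives acceleration: a(t) = -100·t^3 + 18·t - 6. Integrating acceleration and using the initial condition v(0) = 2, we get v(t) = -25·t^4 + 9·t^2 - 6·t + 2. Integrating velocity and using the initial condition x(0) = 3, we get x(t) = -5·t^5 + 3·t^3 - 3·t^2 + 2·t + 3. We have position x(t) = -5·t^5 + 3·t^3 - 3·t^2 + 2·t + 3. Substituting t = 3: x(3) = -1152.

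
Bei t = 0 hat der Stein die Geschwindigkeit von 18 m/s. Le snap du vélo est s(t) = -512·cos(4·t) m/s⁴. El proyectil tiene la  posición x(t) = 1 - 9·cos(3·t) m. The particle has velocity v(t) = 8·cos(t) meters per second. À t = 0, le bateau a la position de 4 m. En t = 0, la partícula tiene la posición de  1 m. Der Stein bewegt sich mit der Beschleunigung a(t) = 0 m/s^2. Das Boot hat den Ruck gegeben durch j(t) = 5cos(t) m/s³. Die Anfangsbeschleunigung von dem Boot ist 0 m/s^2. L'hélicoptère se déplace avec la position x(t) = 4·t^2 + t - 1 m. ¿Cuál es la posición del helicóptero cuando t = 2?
Tenemos la posición x(t) = 4·t^2 + t - 1. Sustituyendo t = 2: x(2) = 17.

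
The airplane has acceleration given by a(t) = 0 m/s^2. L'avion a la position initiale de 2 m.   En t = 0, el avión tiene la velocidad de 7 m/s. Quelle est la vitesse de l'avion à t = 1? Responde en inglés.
Starting from acceleration a(t) = 0, we take 1 antiderivative. Taking ∫a(t)dt and applying v(0) = 7, we find v(t) = 7. We have velocity v(t) = 7. Substituting t = 1: v(1) = 7.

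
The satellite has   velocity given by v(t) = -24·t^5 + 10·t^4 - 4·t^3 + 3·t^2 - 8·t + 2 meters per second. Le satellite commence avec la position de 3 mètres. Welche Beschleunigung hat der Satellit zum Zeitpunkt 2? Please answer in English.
To solve this, we need to take 1 derivative of our velocity equation v(t) = -24·t^5 + 10·t^4 - 4·t^3 + 3·t^2 - 8·t + 2. The derivative of velocity gives acceleration: a(t) = -120·t^4 + 40·t^3 - 12·t^2 + 6·t - 8. Using a(t) = -120·t^4 + 40·t^3 - 12·t^2 + 6·t - 8 and substituting t = 2, we find a = -1644.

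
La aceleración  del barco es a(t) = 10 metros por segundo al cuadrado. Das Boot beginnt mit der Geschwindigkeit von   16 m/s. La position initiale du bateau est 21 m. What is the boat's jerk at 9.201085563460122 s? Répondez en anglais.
To solve this, we need to take 1 derivative of our acceleration equation a(t) = 10. The derivative of acceleration gives jerk: j(t) = 0. We have jerk j(t) = 0. Substituting t = 9.201085563460122: j(9.201085563460122) = 0.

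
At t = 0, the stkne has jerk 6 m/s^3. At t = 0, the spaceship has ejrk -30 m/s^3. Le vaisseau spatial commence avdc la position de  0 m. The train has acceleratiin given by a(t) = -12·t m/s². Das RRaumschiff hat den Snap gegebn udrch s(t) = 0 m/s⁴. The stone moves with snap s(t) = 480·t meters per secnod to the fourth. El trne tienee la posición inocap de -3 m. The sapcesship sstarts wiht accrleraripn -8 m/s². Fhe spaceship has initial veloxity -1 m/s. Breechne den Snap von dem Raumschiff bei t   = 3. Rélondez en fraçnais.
En utilisant s(t) = 0 et en substituant t = 3, nous trouvons s = 0.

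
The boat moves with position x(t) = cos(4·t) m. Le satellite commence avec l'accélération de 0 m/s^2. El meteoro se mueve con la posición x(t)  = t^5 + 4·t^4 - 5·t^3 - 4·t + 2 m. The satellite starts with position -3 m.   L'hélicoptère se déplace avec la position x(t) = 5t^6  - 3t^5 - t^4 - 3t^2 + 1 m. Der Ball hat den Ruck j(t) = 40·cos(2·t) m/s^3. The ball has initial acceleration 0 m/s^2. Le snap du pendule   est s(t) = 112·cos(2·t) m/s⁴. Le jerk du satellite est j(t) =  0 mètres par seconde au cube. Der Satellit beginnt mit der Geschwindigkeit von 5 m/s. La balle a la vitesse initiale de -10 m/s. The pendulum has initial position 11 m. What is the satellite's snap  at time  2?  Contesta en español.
Debemos derivar nuestra ecuación de la sacudida j(t) = 0 1 vez. La derivada de la sacudida da el snap: s(t) = 0. De la ecuación del snap s(t) = 0, sustituimos t = 2 para obtener s = 0.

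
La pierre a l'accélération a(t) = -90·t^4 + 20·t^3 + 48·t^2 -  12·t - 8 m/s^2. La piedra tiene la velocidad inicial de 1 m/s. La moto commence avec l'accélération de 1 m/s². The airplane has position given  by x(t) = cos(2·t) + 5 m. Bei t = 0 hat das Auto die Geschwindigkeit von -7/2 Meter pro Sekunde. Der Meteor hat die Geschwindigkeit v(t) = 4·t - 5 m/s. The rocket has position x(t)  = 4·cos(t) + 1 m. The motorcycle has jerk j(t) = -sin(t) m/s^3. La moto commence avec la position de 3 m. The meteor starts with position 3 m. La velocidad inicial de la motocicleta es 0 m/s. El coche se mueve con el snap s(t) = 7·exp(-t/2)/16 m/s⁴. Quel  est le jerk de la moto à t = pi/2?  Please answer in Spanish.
Tenemos la sacudida j(t) = -sin(t). Sustituyendo t = pi/2: j(pi/2) = -1.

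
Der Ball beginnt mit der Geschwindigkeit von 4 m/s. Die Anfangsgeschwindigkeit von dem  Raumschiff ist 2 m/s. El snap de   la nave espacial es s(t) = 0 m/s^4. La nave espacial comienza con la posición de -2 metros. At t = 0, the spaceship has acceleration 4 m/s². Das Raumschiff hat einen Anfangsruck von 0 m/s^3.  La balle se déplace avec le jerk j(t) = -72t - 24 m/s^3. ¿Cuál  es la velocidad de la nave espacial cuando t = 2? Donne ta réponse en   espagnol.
Partiendo del snap s(t) = 0, tomamos 3 integrales. Integrando el snap y usando la condición inicial j(0) = 0, obtenemos j(t) = 0. Integrando la sacudida y usando la condición inicial a(0) = 4, obtenemos a(t) = 4. Integrando la aceleración y usando la condición inicial v(0) = 2, obtenemos v(t) = 4·t + 2. Tenemos la velocidad v(t) = 4·t + 2. Sustituyendo t = 2: v(2) = 10.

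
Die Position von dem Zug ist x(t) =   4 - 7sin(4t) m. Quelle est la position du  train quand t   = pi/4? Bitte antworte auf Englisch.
From the given position equation x(t) = 4 - 7·sin(4·t), we substitute t = pi/4 to get x = 4.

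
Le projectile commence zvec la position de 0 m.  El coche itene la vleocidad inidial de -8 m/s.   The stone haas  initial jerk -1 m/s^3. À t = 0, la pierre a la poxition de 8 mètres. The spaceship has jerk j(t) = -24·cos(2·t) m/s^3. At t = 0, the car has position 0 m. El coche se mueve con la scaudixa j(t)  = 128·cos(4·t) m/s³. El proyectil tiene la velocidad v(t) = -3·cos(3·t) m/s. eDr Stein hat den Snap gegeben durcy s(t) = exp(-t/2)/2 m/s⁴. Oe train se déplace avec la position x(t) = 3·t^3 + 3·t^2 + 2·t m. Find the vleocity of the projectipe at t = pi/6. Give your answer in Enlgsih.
Using v(t) = -3·cos(3·t) and substituting t = pi/6, we find v = 0.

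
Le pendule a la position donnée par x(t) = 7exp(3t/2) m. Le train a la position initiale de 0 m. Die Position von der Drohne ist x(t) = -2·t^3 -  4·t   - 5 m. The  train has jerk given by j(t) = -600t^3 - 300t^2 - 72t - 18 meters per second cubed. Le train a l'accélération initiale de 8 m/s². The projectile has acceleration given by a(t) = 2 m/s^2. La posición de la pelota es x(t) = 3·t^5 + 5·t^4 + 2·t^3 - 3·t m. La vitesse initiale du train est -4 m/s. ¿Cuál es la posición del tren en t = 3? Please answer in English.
Starting from jerk j(t) = -600·t^3 - 300·t^2 - 72·t - 18, we take 3 antiderivatives. Integrating jerk and using the initial condition a(0) = 8, we get a(t) = -150·t^4 - 100·t^3 - 36·t^2 - 18·t + 8. The integral of acceleration is velocity. Using v(0) = -4, we get v(t) = -30·t^5 - 25·t^4 - 12·t^3 - 9·t^2 + 8·t - 4. The integral of velocity is position. Using x(0) = 0, we get x(t) = -5·t^6 - 5·t^5 - 3·t^4 - 3·t^3 + 4·t^2 - 4·t. Using x(t) = -5·t^6 - 5·t^5 - 3·t^4 - 3·t^3 + 4·t^2 - 4·t and substituting t = 3, we find x = -5160.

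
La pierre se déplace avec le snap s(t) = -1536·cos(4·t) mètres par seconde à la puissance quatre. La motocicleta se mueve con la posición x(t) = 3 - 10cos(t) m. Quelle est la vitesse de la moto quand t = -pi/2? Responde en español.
Partiendo de la posición x(t) = 3 - 10·cos(t), tomamos 1 derivada. Tomando d/dt de x(t), encontramos v(t) = 10·sin(t). Tenemos la velocidad v(t) = 10·sin(t). Sustituyendo t = -pi/2: v(-pi/2) = -10.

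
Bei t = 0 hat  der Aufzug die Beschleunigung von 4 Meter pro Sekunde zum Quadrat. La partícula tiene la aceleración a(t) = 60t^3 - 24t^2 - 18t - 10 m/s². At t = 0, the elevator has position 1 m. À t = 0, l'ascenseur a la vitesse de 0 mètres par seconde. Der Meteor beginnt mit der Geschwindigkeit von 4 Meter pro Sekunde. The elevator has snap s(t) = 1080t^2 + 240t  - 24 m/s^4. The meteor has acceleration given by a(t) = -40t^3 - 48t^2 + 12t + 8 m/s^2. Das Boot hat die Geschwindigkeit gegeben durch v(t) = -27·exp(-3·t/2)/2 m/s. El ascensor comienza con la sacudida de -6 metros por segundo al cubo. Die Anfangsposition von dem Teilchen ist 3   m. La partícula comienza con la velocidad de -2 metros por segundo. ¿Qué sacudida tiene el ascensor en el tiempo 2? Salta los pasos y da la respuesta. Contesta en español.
La sacudida en t = 2 es j = 3306.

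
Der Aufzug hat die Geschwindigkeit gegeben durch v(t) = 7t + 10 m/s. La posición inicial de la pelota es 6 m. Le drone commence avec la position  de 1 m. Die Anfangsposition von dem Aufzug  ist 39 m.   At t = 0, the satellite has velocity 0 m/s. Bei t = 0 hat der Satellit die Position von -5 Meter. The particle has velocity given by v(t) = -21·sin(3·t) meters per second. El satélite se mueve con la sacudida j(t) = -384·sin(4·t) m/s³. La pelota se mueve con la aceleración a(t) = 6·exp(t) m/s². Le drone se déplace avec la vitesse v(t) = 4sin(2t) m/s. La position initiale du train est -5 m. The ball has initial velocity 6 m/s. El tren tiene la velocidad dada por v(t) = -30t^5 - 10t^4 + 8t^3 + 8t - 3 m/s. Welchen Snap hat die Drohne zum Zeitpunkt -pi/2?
Ausgehend von der Geschwindigkeit v(t) = 4·sin(2·t), nehmen wir 3 Ableitungen. Mit d/dt von v(t) finden wir a(t) = 8·cos(2·t). Die Ableitung von der Beschleunigung ergibt den Ruck: j(t) = -16·sin(2·t). Die Ableitung von dem Ruck ergibt den Snap: s(t) = -32·cos(2·t). Aus der Gleichung für den Snap s(t) = -32·cos(2·t), setzen wir t = -pi/2 ein und erhalten s = 32.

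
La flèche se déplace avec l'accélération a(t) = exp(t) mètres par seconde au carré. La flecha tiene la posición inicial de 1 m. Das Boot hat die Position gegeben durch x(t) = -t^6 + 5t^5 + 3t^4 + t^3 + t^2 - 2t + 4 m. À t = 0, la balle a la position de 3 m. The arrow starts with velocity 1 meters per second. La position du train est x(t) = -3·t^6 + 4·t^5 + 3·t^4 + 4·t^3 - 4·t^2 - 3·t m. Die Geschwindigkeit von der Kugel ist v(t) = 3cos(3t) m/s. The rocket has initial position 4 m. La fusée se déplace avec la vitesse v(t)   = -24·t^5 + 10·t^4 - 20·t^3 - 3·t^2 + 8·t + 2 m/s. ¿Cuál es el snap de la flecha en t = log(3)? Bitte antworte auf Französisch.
En partant de l'accélération a(t) = exp(t), nous prenons 2 dérivées. En prenant d/dt de a(t), nous trouvons j(t) = exp(t). La dérivée du jerk donne le snap: s(t) = exp(t). Nous avons le snap s(t) = exp(t). En substituant t = log(3): s(log(3)) = 3.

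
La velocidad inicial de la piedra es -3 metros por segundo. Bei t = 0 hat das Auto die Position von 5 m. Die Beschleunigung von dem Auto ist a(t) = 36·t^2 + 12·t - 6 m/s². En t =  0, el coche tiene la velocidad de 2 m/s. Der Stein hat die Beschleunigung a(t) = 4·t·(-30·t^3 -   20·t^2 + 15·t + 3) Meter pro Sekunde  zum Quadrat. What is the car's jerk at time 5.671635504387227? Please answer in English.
To solve this, we need to take 1 derivative of our acceleration equation a(t) = 36·t^2 + 12·t - 6. Taking d/dt of a(t), we find j(t) = 72·t + 12. Using j(t) = 72·t + 12 and substituting t = 5.671635504387227, we find j = 420.357756315880.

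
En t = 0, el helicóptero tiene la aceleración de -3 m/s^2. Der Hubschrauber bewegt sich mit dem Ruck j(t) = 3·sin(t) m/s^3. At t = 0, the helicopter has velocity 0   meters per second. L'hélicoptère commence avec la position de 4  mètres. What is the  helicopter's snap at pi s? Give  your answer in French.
Pour résoudre ceci, nous devons prendre 1 dérivée de notre équation du jerk j(t) = 3·sin(t). En dérivant le jerk, nous obtenons le snap: s(t) = 3·cos(t). De l'équation du snap s(t) = 3·cos(t), nous substituons t = pi pour obtenir s = -3.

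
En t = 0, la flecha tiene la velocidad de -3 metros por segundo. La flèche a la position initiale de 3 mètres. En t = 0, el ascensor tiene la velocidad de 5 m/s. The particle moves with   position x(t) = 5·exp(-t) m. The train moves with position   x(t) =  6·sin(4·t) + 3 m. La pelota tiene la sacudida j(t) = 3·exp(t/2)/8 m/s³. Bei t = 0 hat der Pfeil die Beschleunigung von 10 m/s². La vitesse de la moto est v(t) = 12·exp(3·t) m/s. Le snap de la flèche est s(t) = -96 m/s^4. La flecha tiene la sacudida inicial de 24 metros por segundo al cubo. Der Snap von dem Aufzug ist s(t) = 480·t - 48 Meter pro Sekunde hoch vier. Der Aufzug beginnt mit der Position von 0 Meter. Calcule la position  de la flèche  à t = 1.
Nous devons intégrer notre équation du snap s(t) = -96 4 fois. En intégrant le snap et en utilisant la condition initiale j(0) = 24, nous obtenons j(t) = 24 - 96·t. La primitive du jerk est l'accélération. En utilisant a(0) = 10, nous obtenons a(t) = -48·t^2 + 24·t + 10. La primitive de l'accélération est la vitesse. En utilisant v(0) = -3, nous obtenons v(t) = -16·t^3 + 12·t^2 + 10·t - 3. En intégrant la vitesse et en utilisant la condition initiale x(0) = 3, nous obtenons x(t) = -4·t^4 + 4·t^3 + 5·t^2 - 3·t + 3. En utilisant x(t) = -4·t^4 + 4·t^3 + 5·t^2 - 3·t + 3 et en substituant t = 1, nous trouvons x = 5.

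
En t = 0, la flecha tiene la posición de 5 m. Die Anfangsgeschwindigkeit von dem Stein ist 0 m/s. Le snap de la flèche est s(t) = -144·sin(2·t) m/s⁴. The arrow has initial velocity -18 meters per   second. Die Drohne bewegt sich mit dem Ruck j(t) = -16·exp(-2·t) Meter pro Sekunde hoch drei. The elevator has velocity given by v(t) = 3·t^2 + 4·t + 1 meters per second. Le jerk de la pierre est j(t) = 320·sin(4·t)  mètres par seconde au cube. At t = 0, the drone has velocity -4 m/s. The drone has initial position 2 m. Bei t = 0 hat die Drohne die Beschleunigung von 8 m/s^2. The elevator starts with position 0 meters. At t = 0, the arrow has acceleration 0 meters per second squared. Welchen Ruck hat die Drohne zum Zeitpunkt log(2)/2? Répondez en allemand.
Mit j(t) = -16·exp(-2·t) und Einsetzen von t = log(2)/2, finden wir j = -8.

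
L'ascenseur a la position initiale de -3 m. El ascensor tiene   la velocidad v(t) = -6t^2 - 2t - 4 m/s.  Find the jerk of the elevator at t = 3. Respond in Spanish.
Debemos derivar nuestra ecuación de la velocidad v(t) = -6·t^2 - 2·t - 4 2 veces. La derivada de la velocidad da la aceleración: a(t) = -12·t - 2. Tomando d/dt de a(t), encontramos j(t) = -12. Tenemos la sacudida j(t) = -12. Sustituyendo t = 3: j(3) = -12.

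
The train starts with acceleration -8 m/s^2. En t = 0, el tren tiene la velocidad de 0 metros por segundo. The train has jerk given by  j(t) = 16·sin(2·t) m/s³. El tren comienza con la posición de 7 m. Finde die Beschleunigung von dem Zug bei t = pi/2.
Ausgehend von dem Ruck j(t) = 16·sin(2·t), nehmen wir 1 Stammfunktion. Die Stammfunktion von dem Ruck ist die Beschleunigung. Mit a(0) = -8 erhalten wir a(t) = -8·cos(2·t). Aus der Gleichung für die Beschleunigung a(t) = -8·cos(2·t), setzen wir t = pi/2 ein und erhalten a = 8.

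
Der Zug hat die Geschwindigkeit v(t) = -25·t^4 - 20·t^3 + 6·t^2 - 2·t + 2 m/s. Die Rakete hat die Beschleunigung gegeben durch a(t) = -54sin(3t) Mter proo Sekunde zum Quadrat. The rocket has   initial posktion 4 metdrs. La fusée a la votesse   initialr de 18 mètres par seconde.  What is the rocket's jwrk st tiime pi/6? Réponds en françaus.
En partant de l'accélération a(t) = -54·sin(3·t), nous prenons 1 dérivée. La dérivée de l'accélération donne le jerk: j(t) = -162·cos(3·t). Nous avons le jerk j(t) = -162·cos(3·t). En substituant t = pi/6: j(pi/6) = 0.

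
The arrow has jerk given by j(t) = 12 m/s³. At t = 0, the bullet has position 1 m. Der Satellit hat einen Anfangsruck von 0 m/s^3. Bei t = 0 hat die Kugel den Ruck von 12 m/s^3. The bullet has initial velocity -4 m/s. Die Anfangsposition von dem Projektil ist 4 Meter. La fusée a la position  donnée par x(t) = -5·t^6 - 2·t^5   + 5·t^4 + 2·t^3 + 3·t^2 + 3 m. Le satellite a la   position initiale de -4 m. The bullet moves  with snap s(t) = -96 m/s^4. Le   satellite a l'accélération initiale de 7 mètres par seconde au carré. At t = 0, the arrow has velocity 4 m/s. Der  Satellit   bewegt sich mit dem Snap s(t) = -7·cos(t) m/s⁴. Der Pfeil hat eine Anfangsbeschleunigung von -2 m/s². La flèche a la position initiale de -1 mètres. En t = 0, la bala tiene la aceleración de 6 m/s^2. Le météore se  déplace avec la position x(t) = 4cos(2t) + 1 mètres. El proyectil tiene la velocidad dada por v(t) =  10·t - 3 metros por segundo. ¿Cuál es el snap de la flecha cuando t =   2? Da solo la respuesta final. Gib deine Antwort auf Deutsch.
s(2) = 0.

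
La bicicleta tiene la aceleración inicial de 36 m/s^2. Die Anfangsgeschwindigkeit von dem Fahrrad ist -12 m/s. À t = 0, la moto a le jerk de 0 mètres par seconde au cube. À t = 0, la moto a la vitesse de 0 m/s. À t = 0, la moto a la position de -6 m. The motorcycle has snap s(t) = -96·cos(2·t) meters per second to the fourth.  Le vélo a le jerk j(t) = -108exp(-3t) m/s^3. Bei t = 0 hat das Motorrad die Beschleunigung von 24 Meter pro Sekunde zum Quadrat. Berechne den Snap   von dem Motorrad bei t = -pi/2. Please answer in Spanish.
Usando s(t) = -96·cos(2·t) y sustituyendo t = -pi/2, encontramos s = 96.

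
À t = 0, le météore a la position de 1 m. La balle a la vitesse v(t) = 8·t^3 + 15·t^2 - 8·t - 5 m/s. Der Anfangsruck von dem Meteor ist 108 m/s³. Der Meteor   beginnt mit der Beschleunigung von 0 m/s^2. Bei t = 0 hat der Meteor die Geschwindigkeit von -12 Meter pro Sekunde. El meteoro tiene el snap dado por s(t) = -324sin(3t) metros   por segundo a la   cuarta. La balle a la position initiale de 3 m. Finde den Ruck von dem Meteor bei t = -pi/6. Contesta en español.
Debemos encontrar la antiderivada de nuestra ecuación del snap s(t) = -324·sin(3·t) 1 vez. Integrando el snap y usando la condición inicial j(0) = 108, obtenemos j(t) = 108·cos(3·t). Tenemos la sacudida j(t) = 108·cos(3·t). Sustituyendo t = -pi/6: j(-pi/6) = 0.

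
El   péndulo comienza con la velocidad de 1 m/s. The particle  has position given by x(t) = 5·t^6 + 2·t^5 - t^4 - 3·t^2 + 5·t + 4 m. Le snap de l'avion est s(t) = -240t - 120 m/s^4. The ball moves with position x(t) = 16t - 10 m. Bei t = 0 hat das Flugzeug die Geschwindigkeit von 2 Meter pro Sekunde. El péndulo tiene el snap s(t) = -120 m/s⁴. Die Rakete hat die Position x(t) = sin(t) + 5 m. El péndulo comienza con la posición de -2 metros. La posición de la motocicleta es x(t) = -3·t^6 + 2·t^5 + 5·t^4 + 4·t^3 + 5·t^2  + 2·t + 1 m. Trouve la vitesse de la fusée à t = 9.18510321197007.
Nous devons dériver notre équation de la position x(t) = sin(t) + 5 1 fois. La dérivée de la position donne la vitesse: v(t) = cos(t). Nous avons la vitesse v(t) = cos(t). En substituant t = 9.18510321197007: v(9.18510321197007) = -0.971415236537202.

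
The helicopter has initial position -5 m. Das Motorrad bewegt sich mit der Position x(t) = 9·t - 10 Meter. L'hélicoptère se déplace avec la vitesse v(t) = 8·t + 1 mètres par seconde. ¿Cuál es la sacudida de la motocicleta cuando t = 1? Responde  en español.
Para resolver esto, necesitamos tomar 3 derivadas de nuestra ecuación de la posición x(t) = 9·t - 10. Tomando d/dt de x(t), encontramos v(t) = 9. Derivando la velocidad, obtenemos la aceleración: a(t) = 0. Derivando la aceleración, obtenemos la sacudida: j(t) = 0. Tenemos la sacudida j(t) = 0. Sustituyendo t = 1: j(1) = 0.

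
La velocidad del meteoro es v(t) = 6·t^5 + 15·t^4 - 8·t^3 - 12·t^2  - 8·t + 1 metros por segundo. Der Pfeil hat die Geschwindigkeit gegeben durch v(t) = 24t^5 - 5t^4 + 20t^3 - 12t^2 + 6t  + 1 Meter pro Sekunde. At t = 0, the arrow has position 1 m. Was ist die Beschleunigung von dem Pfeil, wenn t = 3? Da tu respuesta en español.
Partiendo de la velocidad v(t) = 24·t^5 - 5·t^4 + 20·t^3 - 12·t^2 + 6·t + 1, tomamos 1 derivada. La derivada de la velocidad da la aceleración: a(t) = 120·t^4 - 20·t^3 + 60·t^2 - 24·t + 6. Usando a(t) = 120·t^4 - 20·t^3 + 60·t^2 - 24·t + 6 y sustituyendo t = 3, encontramos a = 9654.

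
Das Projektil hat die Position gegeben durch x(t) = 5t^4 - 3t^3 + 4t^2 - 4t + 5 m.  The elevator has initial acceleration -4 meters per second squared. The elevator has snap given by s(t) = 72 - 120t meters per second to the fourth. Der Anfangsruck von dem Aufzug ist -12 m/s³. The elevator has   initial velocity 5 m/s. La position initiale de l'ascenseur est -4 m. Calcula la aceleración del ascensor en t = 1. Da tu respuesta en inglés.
To find the answer, we compute 2 antiderivatives of s(t) = 72 - 120·t. Integrating snap and using the initial condition j(0) = -12, we get j(t) = -60·t^2 + 72·t - 12. Finding the integral of j(t) and using a(0) = -4: a(t) = -20·t^3 + 36·t^2 - 12·t - 4. From the given acceleration equation a(t) = -20·t^3 + 36·t^2 - 12·t - 4, we substitute t = 1 to get a = 0.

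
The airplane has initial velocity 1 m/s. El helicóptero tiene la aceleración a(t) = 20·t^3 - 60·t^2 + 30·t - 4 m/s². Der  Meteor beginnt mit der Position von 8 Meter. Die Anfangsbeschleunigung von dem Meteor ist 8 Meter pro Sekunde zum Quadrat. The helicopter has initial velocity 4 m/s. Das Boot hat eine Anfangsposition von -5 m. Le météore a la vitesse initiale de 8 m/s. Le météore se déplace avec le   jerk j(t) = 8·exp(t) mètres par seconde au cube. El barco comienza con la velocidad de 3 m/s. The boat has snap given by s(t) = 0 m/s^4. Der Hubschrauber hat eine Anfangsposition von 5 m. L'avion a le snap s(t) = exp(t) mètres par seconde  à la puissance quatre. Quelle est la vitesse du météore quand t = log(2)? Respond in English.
We need to integrate our jerk equation j(t) = 8·exp(t) 2 times. The antiderivative of jerk is acceleration. Using a(0) = 8, we get a(t) = 8·exp(t). The antiderivative of acceleration is velocity. Using v(0) = 8, we get v(t) = 8·exp(t). Using v(t) = 8·exp(t) and substituting t = log(2), we find v = 16.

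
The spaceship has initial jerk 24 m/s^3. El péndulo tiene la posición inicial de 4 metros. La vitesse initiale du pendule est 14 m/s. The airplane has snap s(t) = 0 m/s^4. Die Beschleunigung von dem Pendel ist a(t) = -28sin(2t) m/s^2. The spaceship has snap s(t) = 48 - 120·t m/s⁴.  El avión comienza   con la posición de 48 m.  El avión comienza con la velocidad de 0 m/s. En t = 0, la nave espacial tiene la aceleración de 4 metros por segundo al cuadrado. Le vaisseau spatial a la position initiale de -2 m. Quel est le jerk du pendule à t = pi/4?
Pour résoudre ceci, nous devons prendre 1 dérivée de notre équation de l'accélération a(t) = -28·sin(2·t). La dérivée de l'accélération donne le jerk: j(t) = -56·cos(2·t). En utilisant j(t) = -56·cos(2·t) et en substituant t = pi/4, nous trouvons j = 0.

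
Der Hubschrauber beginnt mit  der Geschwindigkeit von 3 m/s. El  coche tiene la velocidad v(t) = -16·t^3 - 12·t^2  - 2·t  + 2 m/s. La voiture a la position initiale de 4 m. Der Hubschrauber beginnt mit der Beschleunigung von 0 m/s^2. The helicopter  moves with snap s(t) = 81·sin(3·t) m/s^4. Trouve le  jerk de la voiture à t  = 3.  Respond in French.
Pour résoudre ceci, nous devons prendre 2 dérivées de notre équation de la vitesse v(t) = -16·t^3 - 12·t^2 - 2·t + 2. En prenant d/dt de v(t), nous trouvons a(t) = -48·t^2 - 24·t - 2. En dérivant l'accélération, nous obtenons le jerk: j(t) = -96·t - 24. En utilisant j(t) = -96·t - 24 et en substituant t = 3, nous trouvons j = -312.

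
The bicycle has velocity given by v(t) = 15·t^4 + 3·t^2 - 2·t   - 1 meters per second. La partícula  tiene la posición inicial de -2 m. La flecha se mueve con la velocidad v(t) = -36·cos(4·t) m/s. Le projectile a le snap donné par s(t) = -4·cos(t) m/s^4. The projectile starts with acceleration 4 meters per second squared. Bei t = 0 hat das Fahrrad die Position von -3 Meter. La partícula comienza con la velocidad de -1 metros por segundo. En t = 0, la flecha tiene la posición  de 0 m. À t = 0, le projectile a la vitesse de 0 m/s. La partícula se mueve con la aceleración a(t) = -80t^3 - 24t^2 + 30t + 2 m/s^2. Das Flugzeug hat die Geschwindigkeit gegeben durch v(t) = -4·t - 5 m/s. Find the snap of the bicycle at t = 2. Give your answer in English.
We must differentiate our velocity equation v(t) = 15·t^4 + 3·t^2 - 2·t - 1 3 times. Taking d/dt of v(t), we find a(t) = 60·t^3 + 6·t - 2. Differentiating acceleration, we get jerk: j(t) = 180·t^2 + 6. Taking d/dt of j(t), we find s(t) = 360·t. Using s(t) = 360·t and substituting t = 2, we find s = 720.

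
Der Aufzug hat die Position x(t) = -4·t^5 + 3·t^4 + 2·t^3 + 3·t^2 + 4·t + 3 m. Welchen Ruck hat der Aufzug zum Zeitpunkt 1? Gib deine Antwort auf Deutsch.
Um dies zu lösen, müssen wir 3 Ableitungen unserer Gleichung für die Position x(t) = -4·t^5 + 3·t^4 + 2·t^3 + 3·t^2 + 4·t + 3 nehmen. Die Ableitung von der Position ergibt die Geschwindigkeit: v(t) = -20·t^4 + 12·t^3 + 6·t^2 + 6·t + 4. Durch Ableiten von der Geschwindigkeit erhalten wir die Beschleunigung: a(t) = -80·t^3 + 36·t^2 + 12·t + 6. Mit d/dt von a(t) finden wir j(t) = -240·t^2 + 72·t + 12. Wir haben den Ruck j(t) = -240·t^2 + 72·t + 12. Durch Einsetzen von t = 1: j(1) = -156.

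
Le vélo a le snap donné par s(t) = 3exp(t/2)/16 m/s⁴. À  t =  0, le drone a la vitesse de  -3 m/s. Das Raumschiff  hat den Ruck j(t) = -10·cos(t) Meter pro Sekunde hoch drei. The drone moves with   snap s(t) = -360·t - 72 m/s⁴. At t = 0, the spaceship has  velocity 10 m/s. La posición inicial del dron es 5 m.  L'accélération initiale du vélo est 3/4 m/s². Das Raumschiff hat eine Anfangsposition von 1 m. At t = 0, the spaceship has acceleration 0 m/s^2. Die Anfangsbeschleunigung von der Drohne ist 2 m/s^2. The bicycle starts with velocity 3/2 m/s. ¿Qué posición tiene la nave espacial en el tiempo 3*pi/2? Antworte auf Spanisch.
Para resolver esto, necesitamos tomar 3 antiderivadas de nuestra ecuación de la sacudida j(t) = -10·cos(t). Integrando la sacudida y usando la condición inicial a(0) = 0, obtenemos a(t) = -10·sin(t). Integrando la aceleración y usando la condición inicial v(0) = 10, obtenemos v(t) = 10·cos(t). Tomando ∫v(t)dt y aplicando x(0) = 1, encontramos x(t) = 10·sin(t) + 1. Tenemos la posición x(t) = 10·sin(t) + 1. Sustituyendo t = 3*pi/2: x(3*pi/2) = -9.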